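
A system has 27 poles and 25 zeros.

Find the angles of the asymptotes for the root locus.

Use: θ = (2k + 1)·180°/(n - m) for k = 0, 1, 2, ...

n - m = 27 - 25 = 2. Angles: θk = (2k + 1)·180°/2 = 90°, 270°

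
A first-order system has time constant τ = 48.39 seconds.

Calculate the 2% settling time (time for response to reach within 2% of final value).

For first-order system, 2% settling time ≈ 4τ = 4 × 48.39 = 193.56 s.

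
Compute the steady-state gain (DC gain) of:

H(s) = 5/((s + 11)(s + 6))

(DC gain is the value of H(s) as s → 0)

DC gain = H(0) = 5/(11 × 6) = 5/66 = 0.0758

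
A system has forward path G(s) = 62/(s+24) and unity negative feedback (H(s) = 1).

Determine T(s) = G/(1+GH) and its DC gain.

T(s) = G/(1+GH) = [62/(s+24)] / [1 + 62/(s+24)] = 62/(s+24+62) = 62/(s+86). DC gain = 62/86 = 0.7209.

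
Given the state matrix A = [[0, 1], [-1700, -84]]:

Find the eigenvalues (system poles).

det(A - λI) = λ² - (-84)λ + 1700 = (λ - (-50))(λ - (-34)). Eigenvalues: -50, -34.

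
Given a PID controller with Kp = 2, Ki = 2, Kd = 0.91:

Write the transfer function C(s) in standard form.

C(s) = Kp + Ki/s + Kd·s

Substituting values: C(s) = 2 + 2/s + 0.91s = (0.91s² + 2s + 2)/s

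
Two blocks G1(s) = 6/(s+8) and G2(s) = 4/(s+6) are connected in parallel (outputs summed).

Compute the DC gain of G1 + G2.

Parallel: G_eq = G1 + G2. DC gain = G1(0) + G2(0) = 6/8 + 4/6 = 0.75 + 0.6667 = 1.4167.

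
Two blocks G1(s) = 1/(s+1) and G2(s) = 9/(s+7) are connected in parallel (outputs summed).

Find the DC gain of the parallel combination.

Parallel: G_eq = G1 + G2. DC gain = G1(0) + G2(0) = 1/1 + 9/7 = 1 + 1.2857 = 2.2857.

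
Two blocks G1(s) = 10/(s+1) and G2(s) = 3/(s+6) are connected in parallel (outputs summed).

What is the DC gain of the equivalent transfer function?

Parallel: G_eq = G1 + G2. DC gain = G1(0) + G2(0) = 10/1 + 3/6 = 10 + 0.5 = 10.5.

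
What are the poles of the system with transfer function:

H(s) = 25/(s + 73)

Pole is where denominator = 0: s + 73 = 0, so s = -73.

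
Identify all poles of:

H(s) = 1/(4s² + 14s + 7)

Discriminant = 14² - 4×4×7 = 196 - 112 = 84 > 0, so two distinct real poles. Using quadratic formula: s = (-14 ± √84)/(2×4) = (-14 ± √84)/8, with √84 ≈ 9.1652. s₁ ≈ -0.6044, s₂ ≈ -2.8956. Poles: s₁ = -0.6044, s₂ = -2.8956.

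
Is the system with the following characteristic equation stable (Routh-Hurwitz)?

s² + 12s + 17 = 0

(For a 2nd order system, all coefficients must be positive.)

Coefficients: 1, 12, 17. All positive, so system is stable.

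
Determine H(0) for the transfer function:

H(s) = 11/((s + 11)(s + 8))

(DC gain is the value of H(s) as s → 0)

DC gain = H(0) = 11/(11 × 8) = 11/88 = 0.125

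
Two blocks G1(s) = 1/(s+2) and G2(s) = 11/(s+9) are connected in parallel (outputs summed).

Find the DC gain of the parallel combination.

Parallel: G_eq = G1 + G2. DC gain = G1(0) + G2(0) = 1/2 + 11/9 = 0.5 + 1.2222 = 1.7222.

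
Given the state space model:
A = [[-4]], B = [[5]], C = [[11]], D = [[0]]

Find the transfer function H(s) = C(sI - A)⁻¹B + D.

(sI - A)⁻¹ = 1/(s + 4). H(s) = 11 × 5/(s + 4) + 0 = 55/(s + 4).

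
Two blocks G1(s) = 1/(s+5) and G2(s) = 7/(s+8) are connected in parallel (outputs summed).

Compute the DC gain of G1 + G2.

Parallel: G_eq = G1 + G2. DC gain = G1(0) + G2(0) = 1/5 + 7/8 = 0.2 + 0.875 = 1.075.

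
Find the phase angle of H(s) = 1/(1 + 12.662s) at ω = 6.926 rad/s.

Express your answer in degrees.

Phase = -arctan(ωτ) = -arctan(6.926 × 12.662) = -89.3°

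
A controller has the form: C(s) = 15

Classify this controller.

This is a Proportional (P) controller.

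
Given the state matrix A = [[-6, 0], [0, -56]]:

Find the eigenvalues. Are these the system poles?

For diagonal matrix, eigenvalues are diagonal entries: λ₁ = -6, λ₂ = -56. Eigenvalues of A = system poles.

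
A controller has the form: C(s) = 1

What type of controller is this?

This is a Proportional (P) controller.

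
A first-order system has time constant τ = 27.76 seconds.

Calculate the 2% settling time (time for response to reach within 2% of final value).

For first-order system, 2% settling time ≈ 4τ = 4 × 27.76 = 111.04 s.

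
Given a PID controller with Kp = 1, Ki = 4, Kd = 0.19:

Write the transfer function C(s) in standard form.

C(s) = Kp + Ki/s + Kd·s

Substituting values: C(s) = 1 + 4/s + 0.19s = (0.19s² + s + 4)/s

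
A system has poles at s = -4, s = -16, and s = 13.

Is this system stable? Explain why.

Pole(s) at s = 13 are not in the left half-plane. System is unstable.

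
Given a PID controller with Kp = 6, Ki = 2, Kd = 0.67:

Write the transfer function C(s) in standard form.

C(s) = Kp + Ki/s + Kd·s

Substituting values: C(s) = 6 + 2/s + 0.67s = (0.67s² + 6s + 2)/s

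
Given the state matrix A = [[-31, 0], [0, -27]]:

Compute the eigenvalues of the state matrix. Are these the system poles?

For diagonal matrix, eigenvalues are diagonal entries: λ₁ = -31, λ₂ = -27. Eigenvalues of A = system poles.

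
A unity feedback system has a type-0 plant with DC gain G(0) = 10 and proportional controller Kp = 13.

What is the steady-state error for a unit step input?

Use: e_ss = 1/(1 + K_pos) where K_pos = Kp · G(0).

K_pos = Kp · G(0) = 13 × 10 = 130. e_ss = 1/(1 + 130) = 0.0076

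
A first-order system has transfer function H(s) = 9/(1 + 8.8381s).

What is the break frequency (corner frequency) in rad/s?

Corner frequency = 1/τ = 1/8.8381 = 0.113 rad/s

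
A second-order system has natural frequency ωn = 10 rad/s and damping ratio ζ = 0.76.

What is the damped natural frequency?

ωd = ωn√(1 - ζ²) = 10√(1 - 0.76²) = 6.5 rad/s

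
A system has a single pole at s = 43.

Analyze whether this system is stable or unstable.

Pole at s = 43 is in the right half-plane. Unstable.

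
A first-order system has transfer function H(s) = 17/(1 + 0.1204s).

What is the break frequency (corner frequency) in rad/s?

Corner frequency = 1/τ = 1/0.1204 = 8.306 rad/s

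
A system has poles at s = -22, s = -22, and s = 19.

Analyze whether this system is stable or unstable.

Pole(s) at s = 19 are not in the left half-plane. System is unstable.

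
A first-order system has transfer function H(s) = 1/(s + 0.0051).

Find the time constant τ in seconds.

For H(s) = 1/(s + 1/τ), the pole is at -1/τ = -0.0051, so τ = 1/0.0051 = 196.1 s.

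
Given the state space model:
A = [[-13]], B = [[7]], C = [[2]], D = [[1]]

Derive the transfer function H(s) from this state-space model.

(sI - A)⁻¹ = 1/(s + 13). H(s) = 2×7/(s + 13) + 1 = (s + 27)/(s + 13).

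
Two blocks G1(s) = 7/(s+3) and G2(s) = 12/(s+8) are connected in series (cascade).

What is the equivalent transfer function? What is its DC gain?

Series: multiply transfer functions. G_eq = 7/(s+3) × 12/(s+8) = 84/((s+3)(s+8)). DC gain = 84/(3×8) = 3.5.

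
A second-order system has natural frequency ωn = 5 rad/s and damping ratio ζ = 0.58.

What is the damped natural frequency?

ωd = ωn√(1 - ζ²) = 5√(1 - 0.58²) = 4.07 rad/s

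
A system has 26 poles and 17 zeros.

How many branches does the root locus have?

Root locus has n branches where n = number of poles = 26.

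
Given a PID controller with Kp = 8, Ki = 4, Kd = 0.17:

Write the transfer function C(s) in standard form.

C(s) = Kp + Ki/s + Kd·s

Substituting values: C(s) = 8 + 4/s + 0.17s = (0.17s² + 8s + 4)/s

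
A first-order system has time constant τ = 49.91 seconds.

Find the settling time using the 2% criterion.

For first-order system, 2% settling time ≈ 4τ = 4 × 49.91 = 199.64 s.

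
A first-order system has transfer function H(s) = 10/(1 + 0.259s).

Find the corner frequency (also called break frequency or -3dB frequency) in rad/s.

Corner frequency = 1/τ = 1/0.259 = 3.861 rad/s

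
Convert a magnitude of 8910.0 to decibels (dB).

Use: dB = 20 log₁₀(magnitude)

dB = 20 log₁₀(8910.0) = 79.0 dB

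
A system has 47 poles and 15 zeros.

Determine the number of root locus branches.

Root locus has n branches where n = number of poles = 47.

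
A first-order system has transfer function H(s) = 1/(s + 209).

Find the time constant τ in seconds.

For H(s) = 1/(s + 1/τ), the pole is at -1/τ = -209, so τ = 1/209 = 0.0048 s.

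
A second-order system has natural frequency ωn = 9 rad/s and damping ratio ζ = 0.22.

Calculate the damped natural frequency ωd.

ωd = ωn√(1 - ζ²) = 9√(1 - 0.22²) = 8.78 rad/s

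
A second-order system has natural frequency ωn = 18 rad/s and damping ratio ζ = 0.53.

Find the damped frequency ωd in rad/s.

ωd = ωn√(1 - ζ²) = 18√(1 - 0.53²) = 15.26 rad/s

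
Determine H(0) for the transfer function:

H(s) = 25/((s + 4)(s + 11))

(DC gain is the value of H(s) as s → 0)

DC gain = H(0) = 25/(4 × 11) = 25/44 = 0.5682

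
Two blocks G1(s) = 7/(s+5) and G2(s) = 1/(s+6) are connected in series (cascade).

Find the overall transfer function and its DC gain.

Series: multiply transfer functions. G_eq = 7/(s+5) × 1/(s+6) = 7/((s+5)(s+6)). DC gain = 7/(5×6) = 0.2333.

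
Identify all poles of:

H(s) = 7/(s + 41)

Pole is where denominator = 0: s + 41 = 0, so s = -41.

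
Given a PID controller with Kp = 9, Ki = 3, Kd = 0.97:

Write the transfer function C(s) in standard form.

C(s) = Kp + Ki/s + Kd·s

Substituting values: C(s) = 9 + 3/s + 0.97s = (0.97s² + 9s + 3)/s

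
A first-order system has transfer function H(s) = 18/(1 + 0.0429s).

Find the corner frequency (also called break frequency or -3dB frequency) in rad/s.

Corner frequency = 1/τ = 1/0.0429 = 23.31 rad/s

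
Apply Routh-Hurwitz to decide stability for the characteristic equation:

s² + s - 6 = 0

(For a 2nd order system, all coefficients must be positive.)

Coefficients: 1, 1, -6. c=-6 not positive, so system is unstable.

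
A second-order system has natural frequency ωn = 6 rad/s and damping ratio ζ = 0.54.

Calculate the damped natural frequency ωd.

ωd = ωn√(1 - ζ²) = 6√(1 - 0.54²) = 5.05 rad/s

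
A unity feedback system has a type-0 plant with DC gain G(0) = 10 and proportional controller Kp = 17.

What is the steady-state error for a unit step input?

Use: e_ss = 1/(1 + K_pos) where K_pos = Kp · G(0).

K_pos = Kp · G(0) = 17 × 10 = 170. e_ss = 1/(1 + 170) = 0.0058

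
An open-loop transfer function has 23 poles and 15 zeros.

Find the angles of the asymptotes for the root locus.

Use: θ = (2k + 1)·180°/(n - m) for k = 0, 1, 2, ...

n - m = 23 - 15 = 8. Angles: θk = (2k + 1)·180°/8 = 22.5°, 67.5°, 112.5°, 157.5°, 202.5°, 247.5°, 292.5°, 337.5°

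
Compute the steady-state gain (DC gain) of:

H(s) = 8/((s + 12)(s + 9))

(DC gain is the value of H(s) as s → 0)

DC gain = H(0) = 8/(12 × 9) = 8/108 = 0.0741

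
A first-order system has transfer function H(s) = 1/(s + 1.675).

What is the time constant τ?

For H(s) = 1/(s + 1/τ), the pole is at -1/τ = -1.675, so τ = 1/1.675 = 0.5970 s.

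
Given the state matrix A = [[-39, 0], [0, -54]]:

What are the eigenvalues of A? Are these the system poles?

For diagonal matrix, eigenvalues are diagonal entries: λ₁ = -39, λ₂ = -54. Eigenvalues of A = system poles.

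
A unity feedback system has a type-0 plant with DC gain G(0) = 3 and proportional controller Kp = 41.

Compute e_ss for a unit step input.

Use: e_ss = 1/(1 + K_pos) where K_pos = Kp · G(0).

K_pos = Kp · G(0) = 41 × 3 = 123. e_ss = 1/(1 + 123) = 0.0081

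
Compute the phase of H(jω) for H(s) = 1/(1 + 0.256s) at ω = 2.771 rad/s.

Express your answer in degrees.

Phase = -arctan(ωτ) = -arctan(2.771 × 0.256) = -35.4°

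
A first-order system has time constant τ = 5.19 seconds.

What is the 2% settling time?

For first-order system, 2% settling time ≈ 4τ = 4 × 5.19 = 20.76 s.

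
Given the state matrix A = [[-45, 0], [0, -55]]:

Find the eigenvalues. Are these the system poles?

For diagonal matrix, eigenvalues are diagonal entries: λ₁ = -45, λ₂ = -55. Eigenvalues of A = system poles.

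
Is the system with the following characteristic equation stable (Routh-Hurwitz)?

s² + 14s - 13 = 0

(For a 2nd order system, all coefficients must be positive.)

Coefficients: 1, 14, -13. c=-13 not positive, so system is unstable.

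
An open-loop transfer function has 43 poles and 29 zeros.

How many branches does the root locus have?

Root locus has n branches where n = number of poles = 43.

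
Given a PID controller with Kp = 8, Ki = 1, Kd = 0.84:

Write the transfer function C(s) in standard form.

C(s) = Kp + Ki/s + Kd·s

Substituting values: C(s) = 8 + 1/s + 0.84s = (0.84s² + 8s + 1)/s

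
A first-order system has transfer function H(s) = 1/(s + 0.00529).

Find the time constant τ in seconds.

For H(s) = 1/(s + 1/τ), the pole is at -1/τ = -0.00529, so τ = 1/0.00529 = 189 s.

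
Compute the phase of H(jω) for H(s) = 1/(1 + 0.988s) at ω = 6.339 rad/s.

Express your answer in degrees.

Phase = -arctan(ωτ) = -arctan(6.339 × 0.988) = -80.9°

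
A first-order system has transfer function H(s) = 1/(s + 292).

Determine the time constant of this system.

For H(s) = 1/(s + 1/τ), the pole is at -1/τ = -292, so τ = 1/292 = 0.0034 s.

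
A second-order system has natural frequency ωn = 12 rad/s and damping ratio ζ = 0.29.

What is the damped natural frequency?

ωd = ωn√(1 - ζ²) = 12√(1 - 0.29²) = 11.48 rad/s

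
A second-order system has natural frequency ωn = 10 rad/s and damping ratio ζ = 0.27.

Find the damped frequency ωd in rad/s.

ωd = ωn√(1 - ζ²) = 10√(1 - 0.27²) = 9.63 rad/s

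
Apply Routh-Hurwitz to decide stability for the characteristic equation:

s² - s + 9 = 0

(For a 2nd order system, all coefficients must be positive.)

Coefficients: 1, -1, 9. b=-1 not positive, so system is unstable.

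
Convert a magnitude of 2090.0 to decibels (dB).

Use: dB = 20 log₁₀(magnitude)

dB = 20 log₁₀(2090.0) = 66.4 dB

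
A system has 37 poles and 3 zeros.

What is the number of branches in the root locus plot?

Root locus has n branches where n = number of poles = 37.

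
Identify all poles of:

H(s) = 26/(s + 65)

Pole is where denominator = 0: s + 65 = 0, so s = -65.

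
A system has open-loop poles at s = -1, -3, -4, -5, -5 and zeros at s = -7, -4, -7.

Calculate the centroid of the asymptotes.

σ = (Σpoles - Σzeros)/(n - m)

σ = (Σpoles - Σzeros)/(n - m) = (-18 - (-18))/(5 - 3) = 0/2 = 0.0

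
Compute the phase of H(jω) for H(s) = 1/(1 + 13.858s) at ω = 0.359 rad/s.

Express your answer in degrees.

Phase = -arctan(ωτ) = -arctan(0.359 × 13.858) = -78.6°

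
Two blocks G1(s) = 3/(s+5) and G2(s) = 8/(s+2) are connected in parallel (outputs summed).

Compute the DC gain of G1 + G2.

Parallel: G_eq = G1 + G2. DC gain = G1(0) + G2(0) = 3/5 + 8/2 = 0.6 + 4 = 4.6.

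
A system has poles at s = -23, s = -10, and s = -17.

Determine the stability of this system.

All poles are in the left half-plane. System is stable.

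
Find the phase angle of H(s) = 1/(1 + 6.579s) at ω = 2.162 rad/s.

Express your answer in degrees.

Phase = -arctan(ωτ) = -arctan(2.162 × 6.579) = -86.0°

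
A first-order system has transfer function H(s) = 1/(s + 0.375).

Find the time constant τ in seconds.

For H(s) = 1/(s + 1/τ), the pole is at -1/τ = -0.375, so τ = 1/0.375 = 2.6667 s.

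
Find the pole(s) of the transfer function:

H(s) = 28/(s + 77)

Pole is where denominator = 0: s + 77 = 0, so s = -77.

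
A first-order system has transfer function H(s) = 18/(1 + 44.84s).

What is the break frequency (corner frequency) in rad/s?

Corner frequency = 1/τ = 1/44.84 = 0.022 rad/s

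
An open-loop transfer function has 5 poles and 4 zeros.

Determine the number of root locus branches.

Root locus has n branches where n = number of poles = 5.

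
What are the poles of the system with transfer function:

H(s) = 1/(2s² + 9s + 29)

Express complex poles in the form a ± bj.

Discriminant = 9² - 4×2×29 = 81 - 232 = -151 < 0, so the poles are a complex conjugate pair s = (-9 ± j√151)/(2×2). Real part = -9/(2×2) = -9/4 = -2.25; imaginary part = ±√151/(2×2) ≈ 3.0721. Poles: s = -2.25 ± 3.0721j.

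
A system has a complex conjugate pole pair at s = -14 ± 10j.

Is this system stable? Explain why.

Real part of poles is -14 (< 0, left half-plane). Stable.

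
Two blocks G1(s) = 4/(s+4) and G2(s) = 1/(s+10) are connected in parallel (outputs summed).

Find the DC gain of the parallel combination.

Parallel: G_eq = G1 + G2. DC gain = G1(0) + G2(0) = 4/4 + 1/10 = 1 + 0.1 = 1.1.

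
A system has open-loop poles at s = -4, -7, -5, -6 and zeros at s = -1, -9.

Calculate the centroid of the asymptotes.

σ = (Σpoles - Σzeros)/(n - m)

σ = (Σpoles - Σzeros)/(n - m) = (-22 - (-10))/(4 - 2) = -12/2 = -6.0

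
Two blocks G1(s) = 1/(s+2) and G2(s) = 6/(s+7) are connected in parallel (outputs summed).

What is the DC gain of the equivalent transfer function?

Parallel: G_eq = G1 + G2. DC gain = G1(0) + G2(0) = 1/2 + 6/7 = 0.5 + 0.8571 = 1.3571.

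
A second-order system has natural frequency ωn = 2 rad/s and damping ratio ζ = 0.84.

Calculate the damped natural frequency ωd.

ωd = ωn√(1 - ζ²) = 2√(1 - 0.84²) = 1.09 rad/s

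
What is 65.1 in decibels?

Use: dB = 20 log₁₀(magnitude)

dB = 20 log₁₀(65.1) = 36.3 dB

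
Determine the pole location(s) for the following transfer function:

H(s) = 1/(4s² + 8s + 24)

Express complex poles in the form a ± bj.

Discriminant = 8² - 4×4×24 = 64 - 384 = -320 < 0, so the poles are a complex conjugate pair s = (-8 ± j√320)/(2×4). Real part = -8/(2×4) = -8/8 = -1; imaginary part = ±√320/(2×4) ≈ 2.2361. Poles: s = -1 ± 2.2361j.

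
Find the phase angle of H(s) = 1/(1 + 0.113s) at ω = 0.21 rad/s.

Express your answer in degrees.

Phase = -arctan(ωτ) = -arctan(0.21 × 0.113) = -1.4°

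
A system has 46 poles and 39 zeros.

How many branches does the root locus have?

Root locus has n branches where n = number of poles = 46.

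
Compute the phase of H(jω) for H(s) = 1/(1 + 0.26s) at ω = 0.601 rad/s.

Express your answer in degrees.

Phase = -arctan(ωτ) = -arctan(0.601 × 0.26) = -8.9°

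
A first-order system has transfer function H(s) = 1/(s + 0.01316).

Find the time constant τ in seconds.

For H(s) = 1/(s + 1/τ), the pole is at -1/τ = -0.01316, so τ = 1/0.01316 = 75.99 s.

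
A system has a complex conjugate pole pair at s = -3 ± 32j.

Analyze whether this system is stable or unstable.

Real part of poles is -3 (< 0, left half-plane). Stable.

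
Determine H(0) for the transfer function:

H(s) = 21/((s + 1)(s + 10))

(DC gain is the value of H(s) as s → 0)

DC gain = H(0) = 21/(1 × 10) = 21/10 = 2.1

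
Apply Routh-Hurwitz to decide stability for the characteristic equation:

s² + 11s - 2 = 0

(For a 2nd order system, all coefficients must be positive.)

Coefficients: 1, 11, -2. c=-2 not positive, so system is unstable.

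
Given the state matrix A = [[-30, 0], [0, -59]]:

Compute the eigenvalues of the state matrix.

For diagonal matrix, eigenvalues are diagonal entries: λ₁ = -30, λ₂ = -59.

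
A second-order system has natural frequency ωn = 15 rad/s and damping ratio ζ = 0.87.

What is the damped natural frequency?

ωd = ωn√(1 - ζ²) = 15√(1 - 0.87²) = 7.4 rad/s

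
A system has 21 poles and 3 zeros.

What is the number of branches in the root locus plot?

Root locus has n branches where n = number of poles = 21.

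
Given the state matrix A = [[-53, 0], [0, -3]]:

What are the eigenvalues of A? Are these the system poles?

For diagonal matrix, eigenvalues are diagonal entries: λ₁ = -53, λ₂ = -3. Eigenvalues of A = system poles.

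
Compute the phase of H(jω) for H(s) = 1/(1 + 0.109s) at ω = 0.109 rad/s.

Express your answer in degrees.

Phase = -arctan(ωτ) = -arctan(0.109 × 0.109) = -0.7°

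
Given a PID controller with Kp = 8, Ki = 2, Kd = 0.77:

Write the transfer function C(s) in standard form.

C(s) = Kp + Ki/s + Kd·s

Substituting values: C(s) = 8 + 2/s + 0.77s = (0.77s² + 8s + 2)/s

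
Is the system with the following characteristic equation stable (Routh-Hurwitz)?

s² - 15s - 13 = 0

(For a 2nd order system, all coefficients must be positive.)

Coefficients: 1, -15, -13. b=-15, c=-13 not positive, so system is unstable.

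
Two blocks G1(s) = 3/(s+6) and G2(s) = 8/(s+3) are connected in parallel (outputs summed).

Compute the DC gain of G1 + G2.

Parallel: G_eq = G1 + G2. DC gain = G1(0) + G2(0) = 3/6 + 8/3 = 0.5 + 2.6667 = 3.1667.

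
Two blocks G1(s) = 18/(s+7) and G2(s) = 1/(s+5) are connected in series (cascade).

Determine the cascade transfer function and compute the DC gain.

Series: multiply transfer functions. G_eq = 18/(s+7) × 1/(s+5) = 18/((s+7)(s+5)). DC gain = 18/(7×5) = 0.5143.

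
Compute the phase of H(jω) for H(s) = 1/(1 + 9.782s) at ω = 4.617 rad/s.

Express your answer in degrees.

Phase = -arctan(ωτ) = -arctan(4.617 × 9.782) = -88.7°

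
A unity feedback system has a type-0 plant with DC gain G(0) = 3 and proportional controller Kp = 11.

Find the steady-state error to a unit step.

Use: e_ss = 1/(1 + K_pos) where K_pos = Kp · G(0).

K_pos = Kp · G(0) = 11 × 3 = 33. e_ss = 1/(1 + 33) = 0.0294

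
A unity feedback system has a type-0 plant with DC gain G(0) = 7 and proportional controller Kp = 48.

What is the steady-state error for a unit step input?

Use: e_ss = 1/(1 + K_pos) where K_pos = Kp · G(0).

K_pos = Kp · G(0) = 48 × 7 = 336. e_ss = 1/(1 + 336) = 0.0030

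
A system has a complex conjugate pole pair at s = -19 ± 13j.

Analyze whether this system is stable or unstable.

Real part of poles is -19 (< 0, left half-plane). Stable.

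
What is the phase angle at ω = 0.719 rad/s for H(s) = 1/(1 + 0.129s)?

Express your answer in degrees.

Phase = -arctan(ωτ) = -arctan(0.719 × 0.129) = -5.3°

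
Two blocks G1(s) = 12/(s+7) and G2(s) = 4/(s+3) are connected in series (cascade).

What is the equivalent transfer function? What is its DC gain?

Series: multiply transfer functions. G_eq = 12/(s+7) × 4/(s+3) = 48/((s+7)(s+3)). DC gain = 48/(7×3) = 2.2857.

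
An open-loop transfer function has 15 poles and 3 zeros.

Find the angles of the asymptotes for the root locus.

n - m = 15 - 3 = 12. Angles: θk = (2k + 1)·180°/12 = 15°, 45°, 75°, 105°, 135°, 165°, 195°, 225°, 255°, 285°, 315°, 345°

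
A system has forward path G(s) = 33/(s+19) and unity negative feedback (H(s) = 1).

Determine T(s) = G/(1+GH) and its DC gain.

T(s) = G/(1+GH) = [33/(s+19)] / [1 + 33/(s+19)] = 33/(s+19+33) = 33/(s+52). DC gain = 33/52 = 0.6346.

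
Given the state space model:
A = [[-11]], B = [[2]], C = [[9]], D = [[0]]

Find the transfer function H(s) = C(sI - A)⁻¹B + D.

(sI - A)⁻¹ = 1/(s + 11). H(s) = 9 × 2/(s + 11) + 0 = 18/(s + 11).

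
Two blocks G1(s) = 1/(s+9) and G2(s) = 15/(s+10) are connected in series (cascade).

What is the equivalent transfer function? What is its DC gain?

Series: multiply transfer functions. G_eq = 1/(s+9) × 15/(s+10) = 15/((s+9)(s+10)). DC gain = 15/(9×10) = 0.1667.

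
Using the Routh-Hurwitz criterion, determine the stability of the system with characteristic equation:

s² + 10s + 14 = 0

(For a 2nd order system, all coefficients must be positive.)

Coefficients: 1, 10, 14. All positive, so system is stable.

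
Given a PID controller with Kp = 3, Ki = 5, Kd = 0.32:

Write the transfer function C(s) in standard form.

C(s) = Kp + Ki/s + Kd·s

Substituting values: C(s) = 3 + 5/s + 0.32s = (0.32s² + 3s + 5)/s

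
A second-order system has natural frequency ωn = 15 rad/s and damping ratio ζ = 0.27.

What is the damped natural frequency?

ωd = ωn√(1 - ζ²) = 15√(1 - 0.27²) = 14.44 rad/s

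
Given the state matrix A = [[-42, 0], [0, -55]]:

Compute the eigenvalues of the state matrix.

For diagonal matrix, eigenvalues are diagonal entries: λ₁ = -42, λ₂ = -55.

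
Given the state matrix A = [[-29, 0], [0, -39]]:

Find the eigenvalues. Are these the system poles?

For diagonal matrix, eigenvalues are diagonal entries: λ₁ = -29, λ₂ = -39. Eigenvalues of A = system poles.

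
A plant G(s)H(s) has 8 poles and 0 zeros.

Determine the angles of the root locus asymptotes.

n - m = 8 - 0 = 8. Angles: θk = (2k + 1)·180°/8 = 22.5°, 67.5°, 112.5°, 157.5°, 202.5°, 247.5°, 292.5°, 337.5°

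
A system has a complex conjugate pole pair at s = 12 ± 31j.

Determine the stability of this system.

Real part of poles is 12 (> 0, right half-plane). Unstable.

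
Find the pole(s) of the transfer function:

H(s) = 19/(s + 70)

Pole is where denominator = 0: s + 70 = 0, so s = -70.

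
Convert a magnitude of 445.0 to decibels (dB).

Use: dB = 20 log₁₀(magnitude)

dB = 20 log₁₀(445.0) = 53.0 dB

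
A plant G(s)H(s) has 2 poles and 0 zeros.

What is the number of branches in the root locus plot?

Root locus has n branches where n = number of poles = 2.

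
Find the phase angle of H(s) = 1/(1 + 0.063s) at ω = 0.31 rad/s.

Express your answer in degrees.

Phase = -arctan(ωτ) = -arctan(0.31 × 0.063) = -1.1°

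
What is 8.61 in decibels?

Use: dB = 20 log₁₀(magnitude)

dB = 20 log₁₀(8.61) = 18.7 dB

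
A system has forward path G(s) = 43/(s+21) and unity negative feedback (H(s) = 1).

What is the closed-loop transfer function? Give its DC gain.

T(s) = G/(1+GH) = [43/(s+21)] / [1 + 43/(s+21)] = 43/(s+21+43) = 43/(s+64). DC gain = 43/64 = 0.671875.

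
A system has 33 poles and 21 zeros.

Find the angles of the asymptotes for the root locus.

n - m = 33 - 21 = 12. Angles: θk = (2k + 1)·180°/12 = 15°, 45°, 75°, 105°, 135°, 165°, 195°, 225°, 255°, 285°, 315°, 345°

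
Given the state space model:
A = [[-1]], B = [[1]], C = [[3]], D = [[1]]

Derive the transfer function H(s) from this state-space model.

(sI - A)⁻¹ = 1/(s + 1). H(s) = 3×1/(s + 1) + 1 = (s + 4)/(s + 1).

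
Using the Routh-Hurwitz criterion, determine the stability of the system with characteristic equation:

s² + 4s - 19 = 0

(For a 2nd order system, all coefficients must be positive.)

Coefficients: 1, 4, -19. c=-19 not positive, so system is unstable.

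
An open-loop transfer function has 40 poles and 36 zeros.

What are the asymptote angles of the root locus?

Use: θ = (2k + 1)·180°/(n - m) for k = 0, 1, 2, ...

n - m = 40 - 36 = 4. Angles: θk = (2k + 1)·180°/4 = 45°, 135°, 225°, 315°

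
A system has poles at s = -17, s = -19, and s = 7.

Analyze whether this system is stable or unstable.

Pole(s) at s = 7 are not in the left half-plane. System is unstable.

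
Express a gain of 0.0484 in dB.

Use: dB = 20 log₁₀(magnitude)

dB = 20 log₁₀(0.0484) = -26.3 dB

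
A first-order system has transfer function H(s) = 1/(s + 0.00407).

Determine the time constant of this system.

For H(s) = 1/(s + 1/τ), the pole is at -1/τ = -0.00407, so τ = 1/0.00407 = 245.7 s.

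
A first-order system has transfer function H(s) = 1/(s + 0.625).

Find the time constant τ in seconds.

For H(s) = 1/(s + 1/τ), the pole is at -1/τ = -0.625, so τ = 1/0.625 = 1.6 s.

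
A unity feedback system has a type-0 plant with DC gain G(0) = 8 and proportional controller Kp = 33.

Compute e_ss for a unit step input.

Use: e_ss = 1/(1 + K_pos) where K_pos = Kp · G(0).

K_pos = Kp · G(0) = 33 × 8 = 264. e_ss = 1/(1 + 264) = 0.0038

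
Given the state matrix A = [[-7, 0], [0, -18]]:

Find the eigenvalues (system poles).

For diagonal matrix, eigenvalues are diagonal entries: λ₁ = -7, λ₂ = -18.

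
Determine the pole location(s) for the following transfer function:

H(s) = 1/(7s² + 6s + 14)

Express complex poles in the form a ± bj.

Discriminant = 6² - 4×7×14 = 36 - 392 = -356 < 0, so the poles are a complex conjugate pair s = (-6 ± j√356)/(2×7). Real part = -6/(2×7) = -6/14 ≈ -0.4286; imaginary part = ±√356/(2×7) ≈ 1.3477. Poles: s = -0.4286 ± 1.3477j.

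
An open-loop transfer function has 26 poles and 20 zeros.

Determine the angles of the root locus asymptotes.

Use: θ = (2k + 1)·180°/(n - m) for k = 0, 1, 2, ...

n - m = 26 - 20 = 6. Angles: θk = (2k + 1)·180°/6 = 30°, 90°, 150°, 210°, 270°, 330°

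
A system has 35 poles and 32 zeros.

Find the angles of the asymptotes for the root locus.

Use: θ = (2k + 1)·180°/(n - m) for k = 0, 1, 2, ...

n - m = 35 - 32 = 3. Angles: θk = (2k + 1)·180°/3 = 60°, 180°, 300°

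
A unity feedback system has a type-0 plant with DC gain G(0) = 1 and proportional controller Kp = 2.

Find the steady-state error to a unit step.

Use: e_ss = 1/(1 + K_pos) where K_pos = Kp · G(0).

K_pos = Kp · G(0) = 2 × 1 = 2. e_ss = 1/(1 + 2) = 0.3333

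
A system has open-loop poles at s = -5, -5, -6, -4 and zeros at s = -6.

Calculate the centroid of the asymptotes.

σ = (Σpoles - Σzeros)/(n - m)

σ = (Σpoles - Σzeros)/(n - m) = (-20 - (-6))/(4 - 1) = -14/3 = -4.67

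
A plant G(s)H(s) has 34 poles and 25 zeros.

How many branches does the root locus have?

Root locus has n branches where n = number of poles = 34.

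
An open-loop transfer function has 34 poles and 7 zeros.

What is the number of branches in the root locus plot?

Root locus has n branches where n = number of poles = 34.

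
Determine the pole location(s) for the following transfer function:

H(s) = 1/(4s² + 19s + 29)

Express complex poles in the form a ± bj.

Discriminant = 19² - 4×4×29 = 361 - 464 = -103 < 0, so the poles are a complex conjugate pair s = (-19 ± j√103)/(2×4). Real part = -19/(2×4) = -19/8 = -2.375; imaginary part = ±√103/(2×4) ≈ 1.2686. Poles: s = -2.375 ± 1.2686j.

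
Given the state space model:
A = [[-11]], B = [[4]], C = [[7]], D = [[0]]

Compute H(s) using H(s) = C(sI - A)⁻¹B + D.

(sI - A)⁻¹ = 1/(s + 11). H(s) = 7 × 4/(s + 11) + 0 = 28/(s + 11).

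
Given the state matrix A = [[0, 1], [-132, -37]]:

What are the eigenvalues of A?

det(A - λI) = λ² - (-37)λ + 132 = (λ - (-33))(λ - (-4)). Eigenvalues: -33, -4.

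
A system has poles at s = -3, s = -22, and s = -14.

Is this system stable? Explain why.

All poles are in the left half-plane. System is stable.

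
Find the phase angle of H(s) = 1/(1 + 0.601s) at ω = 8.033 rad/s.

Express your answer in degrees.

Phase = -arctan(ωτ) = -arctan(8.033 × 0.601) = -78.3°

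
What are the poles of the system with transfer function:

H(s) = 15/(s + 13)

Pole is where denominator = 0: s + 13 = 0, so s = -13.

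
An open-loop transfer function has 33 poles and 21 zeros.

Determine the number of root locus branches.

Root locus has n branches where n = number of poles = 33.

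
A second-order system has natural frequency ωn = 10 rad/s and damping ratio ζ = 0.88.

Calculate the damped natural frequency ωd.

ωd = ωn√(1 - ζ²) = 10√(1 - 0.88²) = 4.75 rad/s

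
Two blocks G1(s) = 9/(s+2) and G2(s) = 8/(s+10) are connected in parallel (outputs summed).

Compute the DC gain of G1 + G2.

Parallel: G_eq = G1 + G2. DC gain = G1(0) + G2(0) = 9/2 + 8/10 = 4.5 + 0.8 = 5.3.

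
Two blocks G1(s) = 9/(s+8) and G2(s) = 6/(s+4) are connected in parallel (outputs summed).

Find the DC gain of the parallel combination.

Parallel: G_eq = G1 + G2. DC gain = G1(0) + G2(0) = 9/8 + 6/4 = 1.125 + 1.5 = 2.625.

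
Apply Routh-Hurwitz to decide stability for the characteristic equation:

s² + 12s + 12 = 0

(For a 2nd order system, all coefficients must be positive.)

Coefficients: 1, 12, 12. All positive, so system is stable.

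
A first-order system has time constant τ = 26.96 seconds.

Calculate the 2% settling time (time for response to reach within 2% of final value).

For first-order system, 2% settling time ≈ 4τ = 4 × 26.96 = 107.84 s.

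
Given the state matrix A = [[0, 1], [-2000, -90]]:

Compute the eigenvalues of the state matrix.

det(A - λI) = λ² - (-90)λ + 2000 = (λ - (-40))(λ - (-50)). Eigenvalues: -40, -50.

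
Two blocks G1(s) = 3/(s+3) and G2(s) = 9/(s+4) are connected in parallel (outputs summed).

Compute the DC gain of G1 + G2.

Parallel: G_eq = G1 + G2. DC gain = G1(0) + G2(0) = 3/3 + 9/4 = 1 + 2.25 = 3.25.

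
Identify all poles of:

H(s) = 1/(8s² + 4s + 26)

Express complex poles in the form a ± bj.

Discriminant = 4² - 4×8×26 = 16 - 832 = -816 < 0, so the poles are a complex conjugate pair s = (-4 ± j√816)/(2×8). Real part = -4/(2×8) = -4/16 = -0.25; imaginary part = ±√816/(2×8) ≈ 1.7854. Poles: s = -0.25 ± 1.7854j.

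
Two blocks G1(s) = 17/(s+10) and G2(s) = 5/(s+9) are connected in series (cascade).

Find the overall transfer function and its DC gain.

Series: multiply transfer functions. G_eq = 17/(s+10) × 5/(s+9) = 85/((s+10)(s+9)). DC gain = 85/(10×9) = 0.9444.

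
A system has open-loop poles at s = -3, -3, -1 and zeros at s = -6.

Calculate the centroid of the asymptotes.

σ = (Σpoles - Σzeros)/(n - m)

σ = (Σpoles - Σzeros)/(n - m) = (-7 - (-6))/(3 - 1) = -1/2 = -0.5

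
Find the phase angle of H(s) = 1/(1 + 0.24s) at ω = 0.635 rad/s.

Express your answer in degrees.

Phase = -arctan(ωτ) = -arctan(0.635 × 0.24) = -8.7°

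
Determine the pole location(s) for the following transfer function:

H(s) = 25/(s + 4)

Pole is where denominator = 0: s + 4 = 0, so s = -4.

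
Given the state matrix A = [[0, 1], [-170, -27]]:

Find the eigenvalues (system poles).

det(A - λI) = λ² - (-27)λ + 170 = (λ - (-17))(λ - (-10)). Eigenvalues: -17, -10.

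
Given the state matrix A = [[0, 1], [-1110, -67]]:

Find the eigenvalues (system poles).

det(A - λI) = λ² - (-67)λ + 1110 = (λ - (-37))(λ - (-30)). Eigenvalues: -37, -30.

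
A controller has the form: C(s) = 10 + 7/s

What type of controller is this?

This is a Proportional-Integral (PI) controller.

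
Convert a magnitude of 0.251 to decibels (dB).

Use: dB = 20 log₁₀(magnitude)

dB = 20 log₁₀(0.251) = -12.0 dB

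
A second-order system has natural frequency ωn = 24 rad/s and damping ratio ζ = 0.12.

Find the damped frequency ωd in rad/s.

ωd = ωn√(1 - ζ²) = 24√(1 - 0.12²) = 23.83 rad/s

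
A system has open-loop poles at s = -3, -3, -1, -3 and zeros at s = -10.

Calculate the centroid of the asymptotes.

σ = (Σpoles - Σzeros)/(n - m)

σ = (Σpoles - Σzeros)/(n - m) = (-10 - (-10))/(4 - 1) = 0/3 = 0.0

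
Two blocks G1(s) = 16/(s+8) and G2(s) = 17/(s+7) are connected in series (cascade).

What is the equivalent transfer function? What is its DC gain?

Series: multiply transfer functions. G_eq = 16/(s+8) × 17/(s+7) = 272/((s+8)(s+7)). DC gain = 272/(8×7) = 4.8571.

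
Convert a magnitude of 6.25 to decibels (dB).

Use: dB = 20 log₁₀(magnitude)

dB = 20 log₁₀(6.25) = 15.9 dB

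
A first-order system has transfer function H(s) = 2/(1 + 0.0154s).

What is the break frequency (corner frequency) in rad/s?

Corner frequency = 1/τ = 1/0.0154 = 64.935 rad/s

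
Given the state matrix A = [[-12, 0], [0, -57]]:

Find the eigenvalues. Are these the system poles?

For diagonal matrix, eigenvalues are diagonal entries: λ₁ = -12, λ₂ = -57. Eigenvalues of A = system poles.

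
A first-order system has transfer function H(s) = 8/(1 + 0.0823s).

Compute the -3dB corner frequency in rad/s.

Corner frequency = 1/τ = 1/0.0823 = 12.151 rad/s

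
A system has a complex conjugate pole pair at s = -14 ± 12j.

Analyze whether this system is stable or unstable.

Real part of poles is -14 (< 0, left half-plane). Stable.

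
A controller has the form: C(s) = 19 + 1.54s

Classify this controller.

This is a Proportional-Derivative (PD) controller.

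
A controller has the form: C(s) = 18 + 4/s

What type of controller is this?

This is a Proportional-Integral (PI) controller.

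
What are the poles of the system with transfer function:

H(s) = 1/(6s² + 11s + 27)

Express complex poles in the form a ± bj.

Discriminant = 11² - 4×6×27 = 121 - 648 = -527 < 0, so the poles are a complex conjugate pair s = (-11 ± j√527)/(2×6). Real part = -11/(2×6) = -11/12 ≈ -0.9167; imaginary part = ±√527/(2×6) ≈ 1.9130. Poles: s = -0.9167 ± 1.9130j.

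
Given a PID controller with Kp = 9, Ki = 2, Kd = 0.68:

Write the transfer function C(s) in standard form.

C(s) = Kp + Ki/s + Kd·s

Substituting values: C(s) = 9 + 2/s + 0.68s = (0.68s² + 9s + 2)/s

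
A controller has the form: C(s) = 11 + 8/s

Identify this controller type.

This is a Proportional-Integral (PI) controller.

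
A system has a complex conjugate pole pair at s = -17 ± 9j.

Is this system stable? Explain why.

Real part of poles is -17 (< 0, left half-plane). Stable.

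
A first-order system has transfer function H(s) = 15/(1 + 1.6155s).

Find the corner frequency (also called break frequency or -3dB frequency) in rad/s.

Corner frequency = 1/τ = 1/1.6155 = 0.619 rad/s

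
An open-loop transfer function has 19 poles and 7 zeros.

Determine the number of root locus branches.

Root locus has n branches where n = number of poles = 19.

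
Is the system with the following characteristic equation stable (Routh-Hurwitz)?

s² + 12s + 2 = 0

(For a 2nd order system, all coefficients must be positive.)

Coefficients: 1, 12, 2. All positive, so system is stable.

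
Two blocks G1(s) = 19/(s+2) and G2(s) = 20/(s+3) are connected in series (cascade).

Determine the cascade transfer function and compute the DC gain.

Series: multiply transfer functions. G_eq = 19/(s+2) × 20/(s+3) = 380/((s+2)(s+3)). DC gain = 380/(2×3) = 63.3333.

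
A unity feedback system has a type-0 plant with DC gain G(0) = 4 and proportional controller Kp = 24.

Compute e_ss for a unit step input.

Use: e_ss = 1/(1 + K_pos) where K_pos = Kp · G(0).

K_pos = Kp · G(0) = 24 × 4 = 96. e_ss = 1/(1 + 96) = 0.0103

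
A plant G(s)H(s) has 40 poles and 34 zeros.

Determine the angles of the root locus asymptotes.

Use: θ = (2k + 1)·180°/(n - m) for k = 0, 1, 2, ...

n - m = 40 - 34 = 6. Angles: θk = (2k + 1)·180°/6 = 30°, 90°, 150°, 210°, 270°, 330°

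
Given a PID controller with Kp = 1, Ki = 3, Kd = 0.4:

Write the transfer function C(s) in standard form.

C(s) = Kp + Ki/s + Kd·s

Substituting values: C(s) = 1 + 3/s + 0.4s = (0.4s² + s + 3)/s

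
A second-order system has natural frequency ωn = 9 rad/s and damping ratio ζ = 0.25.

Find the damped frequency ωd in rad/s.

ωd = ωn√(1 - ζ²) = 9√(1 - 0.25²) = 8.71 rad/s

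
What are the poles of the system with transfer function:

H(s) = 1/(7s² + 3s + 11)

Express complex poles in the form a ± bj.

Discriminant = 3² - 4×7×11 = 9 - 308 = -299 < 0, so the poles are a complex conjugate pair s = (-3 ± j√299)/(2×7). Real part = -3/(2×7) = -3/14 ≈ -0.2143; imaginary part = ±√299/(2×7) ≈ 1.2351. Poles: s = -0.2143 ± 1.2351j.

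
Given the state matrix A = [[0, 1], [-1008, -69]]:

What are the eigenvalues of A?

det(A - λI) = λ² - (-69)λ + 1008 = (λ - (-48))(λ - (-21)). Eigenvalues: -48, -21.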